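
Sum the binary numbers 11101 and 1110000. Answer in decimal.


11101 + 1110000 = 10001101 = 141

141


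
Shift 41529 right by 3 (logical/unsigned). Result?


0b1010001000111001 >> 3 = 0b1010001000111 = 5191

5191


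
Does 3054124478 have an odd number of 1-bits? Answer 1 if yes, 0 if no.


0b10110110000010100011110110111110 has 18 ones => parity 0

0


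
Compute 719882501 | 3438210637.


0b101010111010001000100100000101 | 0b11001100111011101110111001001101 = 0b11101110111011101110111101001101 = 4008636237

4008636237


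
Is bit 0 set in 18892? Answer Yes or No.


0b100100111001100, bit 0 = 0. No

No


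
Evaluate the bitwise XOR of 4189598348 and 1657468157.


0b11111001101110000011001010001100 ^ 0b1100010110010101111010011111101 = 0b10011011011100101100011001110001 = 2607990385

2607990385


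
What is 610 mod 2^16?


610 & 65535 = 610

610


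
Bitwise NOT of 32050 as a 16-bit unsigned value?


~0b111110100110010 = 0b1000001011001101 = 33485 (16-bit unsigned)

33485


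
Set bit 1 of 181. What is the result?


181 | (1 << 1) = 181 | 2 = 183

183


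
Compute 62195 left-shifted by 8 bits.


0b1111001011110011 << 8 = 0b111100101111001100000000 = 15921920

15921920


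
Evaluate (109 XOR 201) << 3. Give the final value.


Step 1: 109 ^ 201 = 164
Step 2: 164 << 3 = 1312

1312


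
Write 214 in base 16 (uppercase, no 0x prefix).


214 = D6 hex

D6


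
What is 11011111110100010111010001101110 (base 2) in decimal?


11011111110100010111010001101110 in decimal = 3755045998

3755045998


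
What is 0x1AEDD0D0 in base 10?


1AEDD0D0 hex = 451793104 decimal

451793104


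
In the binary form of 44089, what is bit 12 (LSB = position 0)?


0b1010110000111001, position 12 = 0

0


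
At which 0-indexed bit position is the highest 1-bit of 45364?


0b1011000100110100. Highest set bit at position 15

15


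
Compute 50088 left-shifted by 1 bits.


0b1100001110101000 << 1 = 0b11000011101010000 = 100176

100176


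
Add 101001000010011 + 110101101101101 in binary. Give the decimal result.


101001000010011 + 110101101101101 = 1011110110000000 = 48512

48512


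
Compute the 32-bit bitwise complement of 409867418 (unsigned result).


~0b11000011011100001010010011010 = 0b11100111100100011110101101100101 = 3885099877 (32-bit unsigned)

3885099877


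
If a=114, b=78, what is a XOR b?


114 ^ 78 = 60

60


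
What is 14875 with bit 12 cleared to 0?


14875 & ~(1 << 12) = 10779

10779


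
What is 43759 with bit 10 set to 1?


43759 | (1 << 10) = 43759 | 1024 = 44783

44783


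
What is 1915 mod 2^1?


1915 & 1 = 1

1


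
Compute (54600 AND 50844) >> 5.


Step 1: 54600 & 50844 = 50184
Step 2: 50184 >> 5 = 1568

1568


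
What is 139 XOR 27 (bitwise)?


0b10001011 ^ 0b11011 = 0b10010000 = 144

144


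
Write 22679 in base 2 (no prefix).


22679 = 101100010010111 in binary

101100010010111


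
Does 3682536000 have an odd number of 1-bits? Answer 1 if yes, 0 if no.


0b11011011011111110000101001000000 has 16 ones => parity 0

0


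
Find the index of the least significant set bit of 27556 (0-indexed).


0b110101110100100. Lowest set bit at position 2

2


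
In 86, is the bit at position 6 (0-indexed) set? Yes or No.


0b1010110, bit 6 = 1. Yes

Yes


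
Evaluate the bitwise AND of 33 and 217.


0b100001 & 0b11011001 = 0b1 = 1

1


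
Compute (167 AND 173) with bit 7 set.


Step 1: 167 & 173 = 165
Step 2: 165 | (1 << 7) = 165 | 128 = 165

165


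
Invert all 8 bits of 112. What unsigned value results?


112 ^ 255 = 143

143


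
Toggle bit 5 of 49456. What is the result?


49456 ^ (1 << 5) = 49456 ^ 32 = 49424

49424


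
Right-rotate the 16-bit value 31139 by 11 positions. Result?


Rotate 0b111100110100011 right by 11 (16-bit) = 0b11010001101111 = 13423

13423


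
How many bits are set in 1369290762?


0b1010001100111011011100000001010 has 14 set bits

14


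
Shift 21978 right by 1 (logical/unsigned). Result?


0b101010111011010 >> 1 = 0b10101011101101 = 10989

10989


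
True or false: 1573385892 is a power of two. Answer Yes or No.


0b1011101110001111111011010100100. Multiple bits set => No

No


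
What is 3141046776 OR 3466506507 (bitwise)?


0b10111011001110001001000111111000 | 0b11001110100111101011000100001011 = 0b11111111101111101011000111111011 = 4290687483

4290687483


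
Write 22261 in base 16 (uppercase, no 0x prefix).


22261 = 56F5 hex

56F5


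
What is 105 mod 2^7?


105 & 127 = 105

105


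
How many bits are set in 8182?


0b1111111110110 has 11 set bits

11


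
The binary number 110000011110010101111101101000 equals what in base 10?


110000011110010101111101101000 in decimal = 813260648

813260648


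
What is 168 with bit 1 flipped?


168 ^ (1 << 1) = 168 ^ 2 = 170

170


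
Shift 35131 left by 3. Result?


0b1000100100111011 << 3 = 0b1000100100111011000 = 281048

281048


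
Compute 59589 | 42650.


0b1110100011000101 | 0b1010011010011010 = 0b1110111011011111 = 61151

61151


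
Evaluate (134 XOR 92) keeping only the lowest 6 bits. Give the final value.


Step 1: 134 ^ 92 = 218
Step 2: 218 & 63 = 26

26


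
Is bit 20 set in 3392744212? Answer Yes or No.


0b11001010001110010010101100010100, bit 20 = 1. Yes

Yes


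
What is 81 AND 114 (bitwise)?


0b1010001 & 0b1110010 = 0b1010000 = 80

80


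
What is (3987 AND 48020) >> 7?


Step 1: 3987 & 48020 = 2960
Step 2: 2960 >> 7 = 23

23


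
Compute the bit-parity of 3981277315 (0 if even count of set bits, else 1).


0b11101101010011010111100010000011 has 17 ones => parity 1

1


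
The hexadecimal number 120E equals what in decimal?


120E hex = 4622 decimal

4622


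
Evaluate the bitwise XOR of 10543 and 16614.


0b10100100101111 ^ 0b100000011100110 = 0b110100111001001 = 27081

27081


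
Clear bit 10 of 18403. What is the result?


18403 & ~(1 << 10) = 17379

17379


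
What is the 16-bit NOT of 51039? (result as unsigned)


~0b1100011101011111 = 0b11100010100000 = 14496 (16-bit unsigned)

14496


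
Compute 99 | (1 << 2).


99 | (1 << 2) = 99 | 4 = 103

103


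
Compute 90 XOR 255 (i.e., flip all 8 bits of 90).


90 ^ 255 = 165

165


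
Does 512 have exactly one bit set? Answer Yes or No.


0b1000000000. Only one bit set => Yes

Yes


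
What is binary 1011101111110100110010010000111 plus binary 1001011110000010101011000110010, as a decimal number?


1011101111110100110010010000111 + 1001011110000010101011000110010 = 10101001101110111011101010111001 = 2847652537

2847652537


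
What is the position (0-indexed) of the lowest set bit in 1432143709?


0b1010101010111001100011101011101. Lowest set bit at position 0

0


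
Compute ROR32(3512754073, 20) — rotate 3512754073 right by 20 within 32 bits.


Rotate 0b11010001011000000101111110011001 right by 20 (32-bit) = 0b101111110011001110100010110 = 100244758

100244758


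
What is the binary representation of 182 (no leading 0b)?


182 = 10110110 in binary

10110110


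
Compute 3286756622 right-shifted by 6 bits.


0b11000011111001111110110100001110 >> 6 = 0b11000011111001111110110100 = 51355572

51355572


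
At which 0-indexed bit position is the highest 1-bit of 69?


0b1000101. Highest set bit at position 6

6


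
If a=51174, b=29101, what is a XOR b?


51174 ^ 29101 = 46667

46667


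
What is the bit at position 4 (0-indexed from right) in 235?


0b11101011, position 4 = 0

0


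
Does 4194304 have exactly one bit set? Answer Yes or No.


0b10000000000000000000000. Only one bit set => Yes

Yes


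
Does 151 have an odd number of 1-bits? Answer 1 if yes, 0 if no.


0b10010111 has 5 ones => parity 1

1


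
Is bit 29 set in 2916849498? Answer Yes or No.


0b10101101110110111001011101011010, bit 29 = 1. Yes

Yes


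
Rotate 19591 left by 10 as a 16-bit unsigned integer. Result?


Rotate 0b100110010000111 left by 10 (16-bit) = 0b1110100110010 = 7474

7474


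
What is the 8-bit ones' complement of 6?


6 ^ 255 = 249

249


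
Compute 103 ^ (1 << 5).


103 ^ (1 << 5) = 103 ^ 32 = 71

71


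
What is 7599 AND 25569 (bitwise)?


0b1110110101111 & 0b110001111100001 = 0b110100001 = 417

417


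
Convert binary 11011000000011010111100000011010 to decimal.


11011000000011010111100000011010 in decimal = 3624761370

3624761370


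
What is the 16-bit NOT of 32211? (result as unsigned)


~0b111110111010011 = 0b1000001000101100 = 33324 (16-bit unsigned)

33324


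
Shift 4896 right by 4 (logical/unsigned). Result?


0b1001100100000 >> 4 = 0b100110010 = 306

306


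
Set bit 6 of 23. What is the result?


23 | (1 << 6) = 23 | 64 = 87

87


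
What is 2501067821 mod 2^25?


2501067821 & 33554431 = 18039853

18039853


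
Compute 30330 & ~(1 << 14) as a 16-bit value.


30330 & ~(1 << 14) = 13946

13946


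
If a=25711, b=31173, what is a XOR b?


25711 ^ 31173 = 7594

7594


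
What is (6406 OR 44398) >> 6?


Step 1: 6406 | 44398 = 48494
Step 2: 48494 >> 6 = 757

757


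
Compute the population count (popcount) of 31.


0b11111 has 5 set bits

5


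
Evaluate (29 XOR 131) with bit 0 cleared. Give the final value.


Step 1: 29 ^ 131 = 158
Step 2: 158 & ~(1 << 0) = 158

158


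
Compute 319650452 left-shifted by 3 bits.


0b10011000011010111101010010100 << 3 = 0b10011000011010111101010010100000 = 2557203616

2557203616


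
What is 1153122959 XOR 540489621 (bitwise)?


0b1000100101110110100001010001111 ^ 0b100000001101110011011110010101 = 0b1100100100011000111010100011010 = 1686926618

1686926618


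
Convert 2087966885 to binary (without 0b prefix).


2087966885 = 1111100011100111101100010100101 in binary

1111100011100111101100010100101


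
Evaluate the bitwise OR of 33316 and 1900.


0b1000001000100100 | 0b11101101100 = 0b1000011101101100 = 34668

34668


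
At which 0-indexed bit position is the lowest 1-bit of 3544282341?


0b11010011010000010111010011100101. Lowest set bit at position 0

0


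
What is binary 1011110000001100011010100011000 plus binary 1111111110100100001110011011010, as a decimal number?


1011110000001100011010100011000 + 1111111110100100001110011011010 = 11011101110110000101000111110010 = 3721941490

3721941490


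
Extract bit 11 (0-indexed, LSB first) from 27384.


0b110101011111000, position 11 = 1

1


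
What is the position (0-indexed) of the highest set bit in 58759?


0b1110010110000111. Highest set bit at position 15

15


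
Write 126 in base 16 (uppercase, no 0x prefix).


126 = 7E hex

7E


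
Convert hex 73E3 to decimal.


73E3 hex = 29667 decimal

29667


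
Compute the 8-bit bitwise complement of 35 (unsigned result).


~0b100011 = 0b11011100 = 220 (8-bit unsigned)

220


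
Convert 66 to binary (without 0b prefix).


66 = 1000010 in binary

1000010


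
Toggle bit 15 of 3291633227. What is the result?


3291633227 ^ (1 << 15) = 3291633227 ^ 32768 = 3291665995

3291665995


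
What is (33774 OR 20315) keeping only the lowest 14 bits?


Step 1: 33774 | 20315 = 53247
Step 2: 53247 & 16383 = 4095

4095


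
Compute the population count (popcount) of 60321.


0b1110101110100001 has 9 set bits

9


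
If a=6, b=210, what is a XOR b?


6 ^ 210 = 212

212


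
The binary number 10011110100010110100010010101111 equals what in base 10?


10011110100010110100010010101111 in decimal = 2659927215

2659927215


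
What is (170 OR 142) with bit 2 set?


Step 1: 170 | 142 = 174
Step 2: 174 | (1 << 2) = 174 | 4 = 174

174


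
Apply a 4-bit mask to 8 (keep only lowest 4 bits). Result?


8 & 15 = 8

8


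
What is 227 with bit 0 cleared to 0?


227 & ~(1 << 0) = 226

226


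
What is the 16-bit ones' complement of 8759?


8759 ^ 65535 = 56776

56776


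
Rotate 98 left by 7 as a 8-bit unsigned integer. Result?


Rotate 0b1100010 left by 7 (8-bit) = 0b110001 = 49

49


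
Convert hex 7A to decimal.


7A hex = 122 decimal

122


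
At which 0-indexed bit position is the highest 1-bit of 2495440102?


0b10010100101111010110010011100110. Highest set bit at position 31

31


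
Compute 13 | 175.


0b1101 | 0b10101111 = 0b10101111 = 175

175


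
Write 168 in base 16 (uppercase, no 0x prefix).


168 = A8 hex

A8


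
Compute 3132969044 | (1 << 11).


3132969044 | (1 << 11) = 3132969044 | 2048 = 3132971092

3132971092


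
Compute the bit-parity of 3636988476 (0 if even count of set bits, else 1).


0b11011000110010000000101000111100 has 13 ones => parity 1

1


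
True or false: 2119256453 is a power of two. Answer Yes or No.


0b1111110010100010100100110000101. Multiple bits set => No

No


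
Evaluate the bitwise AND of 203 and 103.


0b11001011 & 0b1100111 = 0b1000011 = 67

67


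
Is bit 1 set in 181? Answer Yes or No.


0b10110101, bit 1 = 0. No

No


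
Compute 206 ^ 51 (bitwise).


0b11001110 ^ 0b110011 = 0b11111101 = 253

253


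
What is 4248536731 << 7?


0b11111101001110111000011010011011 << 7 = 0b111111010011101110000110100110110000000 = 543812701568

543812701568


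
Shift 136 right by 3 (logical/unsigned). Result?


0b10001000 >> 3 = 0b10001 = 17

17


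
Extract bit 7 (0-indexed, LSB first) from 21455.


0b101001111001111, position 7 = 1

1


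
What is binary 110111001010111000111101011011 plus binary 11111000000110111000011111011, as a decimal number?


110111001010111000111101011011 + 11111000000110111000011111011 = 1010110001011110000000001010110 = 1445920854

1445920854


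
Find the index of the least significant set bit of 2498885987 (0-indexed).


0b10010100111100011111100101100011. Lowest set bit at position 0

0


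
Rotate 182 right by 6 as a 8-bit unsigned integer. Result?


Rotate 0b10110110 right by 6 (8-bit) = 0b11011010 = 218

218


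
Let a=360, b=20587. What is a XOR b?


360 ^ 20587 = 20739

20739


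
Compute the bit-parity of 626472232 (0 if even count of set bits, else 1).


0b100101010101110011010100101000 has 14 ones => parity 0

0


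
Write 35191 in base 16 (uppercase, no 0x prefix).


35191 = 8977 hex

8977


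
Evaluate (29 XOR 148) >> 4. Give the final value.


Step 1: 29 ^ 148 = 137
Step 2: 137 >> 4 = 8

8


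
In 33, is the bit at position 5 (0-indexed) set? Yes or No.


0b100001, bit 5 = 1. Yes

Yes


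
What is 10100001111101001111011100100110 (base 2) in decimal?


10100001111101001111011100100110 in decimal = 2717185830

2717185830


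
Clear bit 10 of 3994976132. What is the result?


3994976132 & ~(1 << 10) = 3994975108

3994975108


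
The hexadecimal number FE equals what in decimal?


FE hex = 254 decimal

254


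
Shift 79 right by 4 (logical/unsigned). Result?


0b1001111 >> 4 = 0b100 = 4

4


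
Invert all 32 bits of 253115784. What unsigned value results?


253115784 ^ 4294967295 = 4041851511

4041851511


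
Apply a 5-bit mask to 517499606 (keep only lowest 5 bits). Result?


517499606 & 31 = 22

22


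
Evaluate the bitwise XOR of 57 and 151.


0b111001 ^ 0b10010111 = 0b10101110 = 174

174


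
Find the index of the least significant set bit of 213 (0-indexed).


0b11010101. Lowest set bit at position 0

0


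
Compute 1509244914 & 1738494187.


0b1011001111101010011111111110010 & 0b1100111100111110101000011101011 = 0b1000001100101010001000011100010 = 1100288226

1100288226


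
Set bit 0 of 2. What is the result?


2 | (1 << 0) = 2 | 1 = 3

3


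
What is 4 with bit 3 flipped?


4 ^ (1 << 3) = 4 ^ 8 = 12

12


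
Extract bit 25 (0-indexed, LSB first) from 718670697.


0b101010110101100000101101101001, position 25 = 1

1


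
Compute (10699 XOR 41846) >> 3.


Step 1: 10699 ^ 41846 = 35517
Step 2: 35517 >> 3 = 4439

4439


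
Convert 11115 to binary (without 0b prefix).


11115 = 10101101101011 in binary

10101101101011


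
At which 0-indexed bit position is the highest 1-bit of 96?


0b1100000. Highest set bit at position 6

6


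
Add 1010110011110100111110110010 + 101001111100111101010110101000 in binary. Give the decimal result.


1010110011110100111110110010 + 101001111100111101010110101000 = 110100110000110010010101011010 = 885204314

885204314


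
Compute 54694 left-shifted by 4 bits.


0b1101010110100110 << 4 = 0b11010101101001100000 = 875104

875104


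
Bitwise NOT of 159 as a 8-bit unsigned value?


~0b10011111 = 0b1100000 = 96 (8-bit unsigned)

96


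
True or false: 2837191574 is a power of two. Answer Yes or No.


0b10101001000111000001101110010110. Multiple bits set => No

No


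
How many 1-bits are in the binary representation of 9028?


0b10001101000100 has 5 set bits

5


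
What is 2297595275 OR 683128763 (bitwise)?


0b10001000111100101000010110001011 | 0b101000101101111011011110111011 = 0b10101000111101111011011110111011 = 2834806715

2834806715


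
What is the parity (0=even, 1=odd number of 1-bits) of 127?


0b1111111 has 7 ones => parity 1

1


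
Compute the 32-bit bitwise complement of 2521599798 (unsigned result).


~0b10010110010011001000111100110110 = 0b1101001101100110111000011001001 = 1773367497 (32-bit unsigned)

1773367497


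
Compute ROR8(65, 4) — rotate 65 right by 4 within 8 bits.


Rotate 0b1000001 right by 4 (8-bit) = 0b10100 = 20

20


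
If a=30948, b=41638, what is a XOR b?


30948 ^ 41638 = 55874

55874


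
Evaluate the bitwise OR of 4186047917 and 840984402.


0b11111001100000100000010110101101 | 0b110010001000000110011101010010 = 0b11111011101000100110011111111111 = 4221724671

4221724671


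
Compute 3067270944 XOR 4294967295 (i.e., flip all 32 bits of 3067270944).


3067270944 ^ 4294967295 = 1227696351

1227696351


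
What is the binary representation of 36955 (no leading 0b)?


36955 = 1001000001011011 in binary

1001000001011011


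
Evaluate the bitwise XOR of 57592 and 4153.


0b1110000011111000 ^ 0b1000000111001 = 0b1111000011000001 = 61633

61633


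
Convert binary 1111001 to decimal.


1111001 in decimal = 121

121


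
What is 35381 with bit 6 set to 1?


35381 | (1 << 6) = 35381 | 64 = 35445

35445


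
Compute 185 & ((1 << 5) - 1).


185 & 31 = 25

25


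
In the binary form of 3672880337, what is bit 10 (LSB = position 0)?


0b11011010111010111011010011010001, position 10 = 1

1


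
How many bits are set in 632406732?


0b100101101100011100001011001100 has 14 set bits

14


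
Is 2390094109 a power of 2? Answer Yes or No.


0b10001110011101011111000100011101. Multiple bits set => No

No


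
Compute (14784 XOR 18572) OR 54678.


Step 1: 14784 ^ 18572 = 29004
Step 2: 29004 | 54678 = 62942

62942


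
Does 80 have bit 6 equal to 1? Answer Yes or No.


0b1010000, bit 6 = 1. Yes

Yes


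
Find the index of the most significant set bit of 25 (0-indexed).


0b11001. Highest set bit at position 4

4


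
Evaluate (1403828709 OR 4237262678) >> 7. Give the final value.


Step 1: 1403828709 | 4237262678 = 4289724407
Step 2: 4289724407 >> 7 = 33513471

33513471


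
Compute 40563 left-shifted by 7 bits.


0b1001111001110011 << 7 = 0b10011110011100110000000 = 5192064

5192064


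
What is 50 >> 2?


0b110010 >> 2 = 0b1100 = 12

12


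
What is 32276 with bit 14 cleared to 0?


32276 & ~(1 << 14) = 15892

15892


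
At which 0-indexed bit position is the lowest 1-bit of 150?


0b10010110. Lowest set bit at position 1

1


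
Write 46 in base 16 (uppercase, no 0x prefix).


46 = 2E hex

2E


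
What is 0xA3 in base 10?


A3 hex = 163 decimal

163


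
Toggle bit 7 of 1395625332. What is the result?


1395625332 ^ (1 << 7) = 1395625332 ^ 128 = 1395625460

1395625460


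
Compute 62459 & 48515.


0b1111001111111011 & 0b1011110110000011 = 0b1011000110000011 = 45443

45443


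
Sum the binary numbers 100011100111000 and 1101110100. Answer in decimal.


100011100111000 + 1101110100 = 100101010101100 = 19116

19116


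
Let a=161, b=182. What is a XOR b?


161 ^ 182 = 23

23


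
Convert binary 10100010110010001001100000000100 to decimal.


10100010110010001001100000000100 in decimal = 2731055108

2731055108


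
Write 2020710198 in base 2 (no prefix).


2020710198 = 1111000011100011001011100110110 in binary

1111000011100011001011100110110


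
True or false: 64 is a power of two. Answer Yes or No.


0b1000000. Only one bit set => Yes

Yes


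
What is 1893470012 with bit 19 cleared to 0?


1893470012 & ~(1 << 19) = 1892945724

1892945724


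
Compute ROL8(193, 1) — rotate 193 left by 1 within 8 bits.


Rotate 0b11000001 left by 1 (8-bit) = 0b10000011 = 131

131


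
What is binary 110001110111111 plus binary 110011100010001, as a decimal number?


110001110111111 + 110011100010001 = 1100101011010000 = 51920

51920


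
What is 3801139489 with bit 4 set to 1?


3801139489 | (1 << 4) = 3801139489 | 16 = 3801139505

3801139505


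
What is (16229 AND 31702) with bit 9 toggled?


Step 1: 16229 & 31702 = 15172
Step 2: 15172 ^ (1 << 9) = 15172 ^ 512 = 14660

14660


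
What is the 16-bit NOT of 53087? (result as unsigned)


~0b1100111101011111 = 0b11000010100000 = 12448 (16-bit unsigned)

12448


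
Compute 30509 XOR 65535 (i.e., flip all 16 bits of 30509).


30509 ^ 65535 = 35026

35026


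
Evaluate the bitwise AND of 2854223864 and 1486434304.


0b10101010000111111111111111111000 & 0b1011000100110010011000000000000 = 0b1000000110010011000000000000 = 135868416

135868416


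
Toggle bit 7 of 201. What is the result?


201 ^ (1 << 7) = 201 ^ 128 = 73

73


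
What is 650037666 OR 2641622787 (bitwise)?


0b100110101111101100100110100010 | 0b10011101011100111111011100000011 = 0b10111111111111111111111110100011 = 3221225379

3221225379


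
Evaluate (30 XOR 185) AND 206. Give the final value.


Step 1: 30 ^ 185 = 167
Step 2: 167 & 206 = 134

134


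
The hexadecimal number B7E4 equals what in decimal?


B7E4 hex = 47076 decimal

47076


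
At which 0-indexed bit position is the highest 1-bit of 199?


0b11000111. Highest set bit at position 7

7


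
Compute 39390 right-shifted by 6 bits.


0b1001100111011110 >> 6 = 0b1001100111 = 615

615


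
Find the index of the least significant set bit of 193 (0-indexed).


0b11000001. Lowest set bit at position 0

0


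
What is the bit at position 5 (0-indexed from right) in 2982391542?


0b10110001110000111010111011110110, position 5 = 1

1


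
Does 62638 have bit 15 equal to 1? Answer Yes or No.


0b1111010010101110, bit 15 = 1. Yes

Yes


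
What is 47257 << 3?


0b1011100010011001 << 3 = 0b1011100010011001000 = 378056

378056


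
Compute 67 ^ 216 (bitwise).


0b1000011 ^ 0b11011000 = 0b10011011 = 155

155


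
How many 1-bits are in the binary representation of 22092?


0b101011001001100 has 7 set bits

7


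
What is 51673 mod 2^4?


51673 & 15 = 9

9


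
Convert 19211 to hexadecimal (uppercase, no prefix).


19211 = 4B0B hex

4B0B


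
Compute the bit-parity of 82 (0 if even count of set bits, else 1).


0b1010010 has 3 ones => parity 1

1


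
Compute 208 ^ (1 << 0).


208 ^ (1 << 0) = 208 ^ 1 = 209

209


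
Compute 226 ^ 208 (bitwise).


0b11100010 ^ 0b11010000 = 0b110010 = 50

50


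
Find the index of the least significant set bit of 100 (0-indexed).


0b1100100. Lowest set bit at position 2

2


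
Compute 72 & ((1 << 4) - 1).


72 & 15 = 8

8


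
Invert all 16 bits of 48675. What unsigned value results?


48675 ^ 65535 = 16860

16860


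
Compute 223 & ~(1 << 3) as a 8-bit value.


223 & ~(1 << 3) = 215

215


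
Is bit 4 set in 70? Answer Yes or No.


0b1000110, bit 4 = 0. No

No


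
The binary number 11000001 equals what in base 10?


11000001 in decimal = 193

193


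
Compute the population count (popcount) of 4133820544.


0b11110110011001010001100010000000 has 13 set bits

13


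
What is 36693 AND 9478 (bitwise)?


0b1000111101010101 & 0b10010100000110 = 0b10100000100 = 1284

1284


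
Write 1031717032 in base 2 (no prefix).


1031717032 = 111101011111101100000010101000 in binary

111101011111101100000010101000


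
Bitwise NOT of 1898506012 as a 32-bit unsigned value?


~0b1110001001010001110011100011100 = 0b10001110110101110001100011100011 = 2396461283 (32-bit unsigned)

2396461283


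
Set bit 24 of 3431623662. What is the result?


3431623662 | (1 << 24) = 3431623662 | 16777216 = 3448400878

3448400878


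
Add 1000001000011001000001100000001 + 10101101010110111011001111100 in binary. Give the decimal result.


1000001000011001000001100000001 + 10101101010110111011001111100 = 1010110101101111111100101111101 = 1454897533

1454897533


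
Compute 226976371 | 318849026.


0b1101100001110110001001110011 | 0b10011000000010100000000000010 = 0b11111100001110110001001110011 = 528966259

528966259


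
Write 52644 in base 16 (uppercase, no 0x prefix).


52644 = CDA4 hex

CDA4


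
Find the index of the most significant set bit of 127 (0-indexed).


0b1111111. Highest set bit at position 6

6


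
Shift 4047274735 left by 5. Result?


0b11110001001111001000001011101111 << 5 = 0b1111000100111100100000101110111100000 = 129512791520

129512791520


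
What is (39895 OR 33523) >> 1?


Step 1: 39895 | 33523 = 39927
Step 2: 39927 >> 1 = 19963

19963


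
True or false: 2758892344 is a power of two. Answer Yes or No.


0b10100100011100010101101100111000. Multiple bits set => No

No


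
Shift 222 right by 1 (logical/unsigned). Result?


0b11011110 >> 1 = 0b1101111 = 111

111


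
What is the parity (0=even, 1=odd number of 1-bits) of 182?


0b10110110 has 5 ones => parity 1

1


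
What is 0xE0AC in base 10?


E0AC hex = 57516 decimal

57516


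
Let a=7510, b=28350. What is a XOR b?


7510 ^ 28350 = 29672

29672


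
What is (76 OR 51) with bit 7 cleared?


Step 1: 76 | 51 = 127
Step 2: 127 & ~(1 << 7) = 127

127


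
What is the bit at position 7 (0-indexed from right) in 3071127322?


0b10110111000011011010111100011010, position 7 = 0

0


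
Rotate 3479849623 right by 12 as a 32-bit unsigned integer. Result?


Rotate 0b11001111011010100100101010010111 right by 12 (32-bit) = 0b10101001011111001111011010100100 = 2843539108

2843539108


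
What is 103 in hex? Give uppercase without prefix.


103 = 67 hex

67


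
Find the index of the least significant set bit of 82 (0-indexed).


0b1010010. Lowest set bit at position 1

1


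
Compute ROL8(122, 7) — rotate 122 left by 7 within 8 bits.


Rotate 0b1111010 left by 7 (8-bit) = 0b111101 = 61

61


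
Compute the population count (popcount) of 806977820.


0b110000000110011000000100011100 has 10 set bits

10


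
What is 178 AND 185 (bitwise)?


0b10110010 & 0b10111001 = 0b10110000 = 176

176


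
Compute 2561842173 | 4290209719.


0b10011000101100101001101111111101 | 0b11111111101101110110011110110111 = 0b11111111101101111111111111111111 = 4290248703

4290248703


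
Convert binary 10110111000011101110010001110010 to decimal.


10110111000011101110010001110010 in decimal = 3071206514

3071206514


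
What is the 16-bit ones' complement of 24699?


24699 ^ 65535 = 40836

40836


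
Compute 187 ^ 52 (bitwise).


0b10111011 ^ 0b110100 = 0b10001111 = 143

143


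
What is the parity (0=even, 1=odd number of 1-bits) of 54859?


0b1101011001001011 has 9 ones => parity 1

1


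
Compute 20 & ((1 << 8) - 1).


20 & 255 = 20

20


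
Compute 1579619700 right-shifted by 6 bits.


0b1011110001001110001010101110100 >> 6 = 0b1011110001001110001010101 = 24681557

24681557


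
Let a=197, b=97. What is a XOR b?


197 ^ 97 = 164

164


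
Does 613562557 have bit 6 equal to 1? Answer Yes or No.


0b100100100100100011100010111101, bit 6 = 0. No

No


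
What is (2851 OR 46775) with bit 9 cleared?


Step 1: 2851 | 46775 = 49079
Step 2: 49079 & ~(1 << 9) = 48567

48567


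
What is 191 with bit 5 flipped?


191 ^ (1 << 5) = 191 ^ 32 = 159

159


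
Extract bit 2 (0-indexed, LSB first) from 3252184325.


0b11000001110110000110010100000101, position 2 = 1

1


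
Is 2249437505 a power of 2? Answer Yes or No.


0b10000110000100111011000101000001. Multiple bits set => No

No


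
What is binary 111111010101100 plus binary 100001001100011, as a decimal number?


111111010101100 + 100001001100011 = 1100000100001111 = 49423

49423


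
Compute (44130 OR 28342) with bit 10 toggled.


Step 1: 44130 | 28342 = 61174
Step 2: 61174 ^ (1 << 10) = 61174 ^ 1024 = 60150

60150


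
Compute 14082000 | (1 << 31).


14082000 | (1 << 31) = 14082000 | 2147483648 = 2161565648

2161565648


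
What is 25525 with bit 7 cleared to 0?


25525 & ~(1 << 7) = 25397

25397


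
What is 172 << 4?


0b10101100 << 4 = 0b101011000000 = 2752

2752


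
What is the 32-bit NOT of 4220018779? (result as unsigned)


~0b11111011100010000110000001011011 = 0b100011101111001111110100100 = 74948516 (32-bit unsigned)

74948516


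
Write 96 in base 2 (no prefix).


96 = 1100000 in binary

1100000


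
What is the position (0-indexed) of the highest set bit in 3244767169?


0b11000001011001110011011111000001. Highest set bit at position 31

31


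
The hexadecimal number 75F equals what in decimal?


75F hex = 1887 decimal

1887


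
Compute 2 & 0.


0b10 & 0b0 = 0b0 = 0

0


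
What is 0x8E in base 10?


8E hex = 142 decimal

142


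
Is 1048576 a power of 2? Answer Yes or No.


0b100000000000000000000. Only one bit set => Yes

Yes


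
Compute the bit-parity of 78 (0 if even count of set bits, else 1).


0b1001110 has 4 ones => parity 0

0


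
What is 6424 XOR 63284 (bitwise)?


0b1100100011000 ^ 0b1111011100110100 = 0b1110111000101100 = 60972

60972


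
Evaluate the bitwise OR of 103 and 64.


0b1100111 | 0b1000000 = 0b1100111 = 103

103


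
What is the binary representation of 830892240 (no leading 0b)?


830892240 = 110001100001100110100011010000 in binary

110001100001100110100011010000


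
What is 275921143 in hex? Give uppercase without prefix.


275921143 = 107238F7 hex

107238F7


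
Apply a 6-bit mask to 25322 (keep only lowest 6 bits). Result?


25322 & 63 = 42

42


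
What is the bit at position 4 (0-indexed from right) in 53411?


0b1101000010100011, position 4 = 0

0


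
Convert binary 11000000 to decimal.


11000000 in decimal = 192

192


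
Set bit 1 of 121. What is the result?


121 | (1 << 1) = 121 | 2 = 123

123


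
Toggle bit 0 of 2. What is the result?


2 ^ (1 << 0) = 2 ^ 1 = 3

3


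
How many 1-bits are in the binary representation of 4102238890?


0b11110100100000110011001010101010 has 15 set bits

15


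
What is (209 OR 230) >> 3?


Step 1: 209 | 230 = 247
Step 2: 247 >> 3 = 30

30


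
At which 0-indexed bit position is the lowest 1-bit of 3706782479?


0b11011100111100010000001100001111. Lowest set bit at position 0

0


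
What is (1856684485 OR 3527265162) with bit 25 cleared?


Step 1: 1856684485 | 3527265162 = 4273982415
Step 2: 4273982415 & ~(1 << 25) = 4240427983

4240427983


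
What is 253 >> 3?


0b11111101 >> 3 = 0b11111 = 31

31


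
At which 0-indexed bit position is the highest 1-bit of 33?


0b100001. Highest set bit at position 5

5


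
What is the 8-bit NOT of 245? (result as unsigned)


~0b11110101 = 0b1010 = 10 (8-bit unsigned)

10


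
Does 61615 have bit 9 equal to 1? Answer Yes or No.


0b1111000010101111, bit 9 = 0. No

No


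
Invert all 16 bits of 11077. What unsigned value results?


11077 ^ 65535 = 54458

54458


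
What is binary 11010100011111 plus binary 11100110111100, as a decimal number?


11010100011111 + 11100110111100 = 110111011011011 = 28379

28379


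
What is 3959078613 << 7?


0b11101011111110101011111011010101 << 7 = 0b111010111111101010111110110101010000000 = 506762062464

506762062464


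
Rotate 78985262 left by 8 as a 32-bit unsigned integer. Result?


Rotate 0b100101101010011100000101110 left by 8 (32-bit) = 0b10110101001110000010111000000100 = 3040357892

3040357892


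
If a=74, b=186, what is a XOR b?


74 ^ 186 = 240

240


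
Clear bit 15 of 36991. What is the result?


36991 & ~(1 << 15) = 4223

4223


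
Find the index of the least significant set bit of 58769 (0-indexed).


0b1110010110010001. Lowest set bit at position 0

0


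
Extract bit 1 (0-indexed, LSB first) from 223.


0b11011111, position 1 = 1

1


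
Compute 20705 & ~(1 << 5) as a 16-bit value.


20705 & ~(1 << 5) = 20673

20673


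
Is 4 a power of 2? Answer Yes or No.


0b100. Only one bit set => Yes

Yes


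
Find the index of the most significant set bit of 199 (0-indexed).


0b11000111. Highest set bit at position 7

7


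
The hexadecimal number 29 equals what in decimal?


29 hex = 41 decimal

41


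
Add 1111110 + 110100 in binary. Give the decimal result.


1111110 + 110100 = 10110010 = 178

178


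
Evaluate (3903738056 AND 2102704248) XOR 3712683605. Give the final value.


Step 1: 3903738056 & 2102704248 = 1745096776
Step 2: 1745096776 ^ 3712683605 = 3041861149

3041861149


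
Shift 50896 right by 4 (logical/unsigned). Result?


0b1100011011010000 >> 4 = 0b110001101101 = 3181

3181


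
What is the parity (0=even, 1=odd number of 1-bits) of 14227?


0b11011110010011 has 9 ones => parity 1

1


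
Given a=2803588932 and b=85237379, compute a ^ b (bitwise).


2803588932 ^ 85237379 = 2718941639

2718941639


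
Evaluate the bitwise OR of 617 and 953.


0b1001101001 | 0b1110111001 = 0b1111111001 = 1017

1017


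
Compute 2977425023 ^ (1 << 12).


2977425023 ^ (1 << 12) = 2977425023 ^ 4096 = 2977429119

2977429119


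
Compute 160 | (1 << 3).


160 | (1 << 3) = 160 | 8 = 168

168


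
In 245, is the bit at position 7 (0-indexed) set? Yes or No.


0b11110101, bit 7 = 1. Yes

Yes


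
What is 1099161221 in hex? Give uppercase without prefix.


1099161221 = 4183DE85 hex

4183DE85


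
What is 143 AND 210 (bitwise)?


0b10001111 & 0b11010010 = 0b10000010 = 130

130


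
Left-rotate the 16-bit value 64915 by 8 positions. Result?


Rotate 0b1111110110010011 left by 8 (16-bit) = 0b1001001111111101 = 37885

37885


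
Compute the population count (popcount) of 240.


0b11110000 has 4 set bits

4


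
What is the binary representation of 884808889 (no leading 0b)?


884808889 = 110100101111010001110010111001 in binary

110100101111010001110010111001


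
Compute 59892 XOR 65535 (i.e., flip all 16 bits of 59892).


59892 ^ 65535 = 5643

5643


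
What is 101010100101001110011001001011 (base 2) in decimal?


101010100101001110011001001011 in decimal = 714401355

714401355


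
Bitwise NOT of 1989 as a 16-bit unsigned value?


~0b11111000101 = 0b1111100000111010 = 63546 (16-bit unsigned)

63546


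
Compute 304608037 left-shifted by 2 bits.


0b10010001001111111001100100101 << 2 = 0b1001000100111111100110010010100 = 1218432148

1218432148


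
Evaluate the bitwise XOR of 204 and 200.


0b11001100 ^ 0b11001000 = 0b100 = 4

4


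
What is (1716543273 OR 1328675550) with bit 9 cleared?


Step 1: 1716543273 | 1328675550 = 1869742079
Step 2: 1869742079 & ~(1 << 9) = 1869741567

1869741567


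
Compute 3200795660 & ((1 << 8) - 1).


3200795660 & 255 = 12

12


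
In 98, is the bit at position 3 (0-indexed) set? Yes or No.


0b1100010, bit 3 = 0. No

No


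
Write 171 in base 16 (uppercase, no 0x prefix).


171 = AB hex

AB


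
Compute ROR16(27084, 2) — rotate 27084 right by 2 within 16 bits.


Rotate 0b110100111001100 right by 2 (16-bit) = 0b1101001110011 = 6771

6771


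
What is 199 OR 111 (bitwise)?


0b11000111 | 0b1101111 = 0b11101111 = 239

239


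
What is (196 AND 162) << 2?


Step 1: 196 & 162 = 128
Step 2: 128 << 2 = 512

512


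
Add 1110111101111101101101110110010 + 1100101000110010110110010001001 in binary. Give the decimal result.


1110111101111101101101110110010 + 1100101000110010110110010001001 = 11011100110110000100100000111011 = 3705161787

3705161787


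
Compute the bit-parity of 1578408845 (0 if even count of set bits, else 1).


0b1011110000101001001101110001101 has 16 ones => parity 0

0


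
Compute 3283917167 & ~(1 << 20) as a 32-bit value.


3283917167 & ~(1 << 20) = 3282868591

3282868591


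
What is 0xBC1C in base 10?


BC1C hex = 48156 decimal

48156


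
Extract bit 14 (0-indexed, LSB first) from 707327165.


0b101010001010001111010010111101, position 14 = 1

1


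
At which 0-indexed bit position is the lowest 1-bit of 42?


0b101010. Lowest set bit at position 1

1


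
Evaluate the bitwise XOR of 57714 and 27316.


0b1110000101110010 ^ 0b110101010110100 = 0b1000101111000110 = 35782

35782


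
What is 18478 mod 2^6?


18478 & 63 = 46

46


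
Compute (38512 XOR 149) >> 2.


Step 1: 38512 ^ 149 = 38629
Step 2: 38629 >> 2 = 9657

9657


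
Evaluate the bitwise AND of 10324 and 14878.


0b10100001010100 & 0b11101000011110 = 0b10100000010100 = 10260

10260


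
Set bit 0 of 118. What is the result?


118 | (1 << 0) = 118 | 1 = 119

119


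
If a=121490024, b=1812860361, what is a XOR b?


121490024 ^ 1812860361 = 1798555553

1798555553


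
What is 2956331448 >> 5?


0b10110000001101100000100110111000 >> 5 = 0b101100000011011000001001101 = 92385357

92385357


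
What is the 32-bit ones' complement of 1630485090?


1630485090 ^ 4294967295 = 2664482205

2664482205


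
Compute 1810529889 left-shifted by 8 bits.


0b1101011111010100111111001100001 << 8 = 0b110101111101010011111100110000100000000 = 463495651584

463495651584


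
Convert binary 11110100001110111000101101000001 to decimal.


11110100001110111000101101000001 in decimal = 4097542977

4097542977


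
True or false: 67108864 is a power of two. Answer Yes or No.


0b100000000000000000000000000. Only one bit set => Yes

Yes


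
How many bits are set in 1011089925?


0b111100010001000000001000000101 has 9 set bits

9


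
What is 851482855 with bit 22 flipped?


851482855 ^ (1 << 22) = 851482855 ^ 4194304 = 847288551

847288551
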